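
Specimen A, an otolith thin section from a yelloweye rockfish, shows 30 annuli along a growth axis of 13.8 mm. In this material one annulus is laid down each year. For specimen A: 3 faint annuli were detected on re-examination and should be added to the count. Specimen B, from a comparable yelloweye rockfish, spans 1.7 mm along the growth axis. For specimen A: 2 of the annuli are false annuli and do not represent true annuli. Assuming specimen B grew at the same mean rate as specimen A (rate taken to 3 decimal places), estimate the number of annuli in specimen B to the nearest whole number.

4 annuli

Specimen A: adjusted count: 30 − 2 + 3 = 31 annuli.
A: Mean rate = 13.8 mm / 31 years ≈ 0.445 mm per year.
Specimen B: 1.7 mm / 0.445 mm per year = 3.82 years ≈ 4 annuli.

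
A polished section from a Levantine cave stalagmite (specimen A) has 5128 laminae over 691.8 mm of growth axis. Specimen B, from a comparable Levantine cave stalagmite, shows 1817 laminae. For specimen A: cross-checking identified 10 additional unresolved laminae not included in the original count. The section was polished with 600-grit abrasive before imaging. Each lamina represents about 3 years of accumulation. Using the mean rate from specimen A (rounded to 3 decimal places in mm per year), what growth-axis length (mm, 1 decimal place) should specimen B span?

Specimen A: adjusted count: 5128 + 10 = 5138 laminae.
Specimen A: multiplying by 3 years per lamina: 5138 × 3 = 15414 years.
A: 691.8 mm over 15414 years gives 691.8 / 15414 ≈ 0.045 mm/year.
Specimen B: 1817 laminae at 3 years each span 1817 × 3 = 5451 years. Length of B = 0.045 × 5451 = 245.3 mm.

245.3 mm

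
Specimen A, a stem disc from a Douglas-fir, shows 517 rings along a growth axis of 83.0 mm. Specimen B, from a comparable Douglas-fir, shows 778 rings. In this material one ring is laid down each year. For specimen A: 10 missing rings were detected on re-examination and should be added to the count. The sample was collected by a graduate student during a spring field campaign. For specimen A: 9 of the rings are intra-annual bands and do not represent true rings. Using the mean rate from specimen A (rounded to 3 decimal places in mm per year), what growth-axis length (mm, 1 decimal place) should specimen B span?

Specimen A: adjusted count: 517 − 9 + 10 = 518 rings.
A: 83.0 mm over 518 years gives 83.0 / 518 ≈ 0.160 mm/yr.
For B, 0.160 mm/year × 778 years = 124.5 mm.

124.5 mm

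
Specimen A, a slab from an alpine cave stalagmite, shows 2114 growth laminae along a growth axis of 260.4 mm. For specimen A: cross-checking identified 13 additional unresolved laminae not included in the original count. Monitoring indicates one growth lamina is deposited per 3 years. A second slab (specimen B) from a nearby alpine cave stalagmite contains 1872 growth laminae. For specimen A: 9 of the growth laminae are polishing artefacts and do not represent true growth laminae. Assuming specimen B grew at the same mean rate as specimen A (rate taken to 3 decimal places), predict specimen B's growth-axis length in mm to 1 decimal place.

Specimen A: correcting the raw count gives 2114 − 9 + 13 = 2118 true growth laminae.
Specimen A: multiplying by 3 years per growth lamina: 2118 × 3 = 6354 years.
A: Mean rate = 260.4 mm / 6354 years ≈ 0.041 mm per year.
Specimen B: 1872 growth laminae at 3 years each span 1872 × 3 = 5616 years. Length of B = 0.041 × 5616 = 230.3 mm.

230.3 mm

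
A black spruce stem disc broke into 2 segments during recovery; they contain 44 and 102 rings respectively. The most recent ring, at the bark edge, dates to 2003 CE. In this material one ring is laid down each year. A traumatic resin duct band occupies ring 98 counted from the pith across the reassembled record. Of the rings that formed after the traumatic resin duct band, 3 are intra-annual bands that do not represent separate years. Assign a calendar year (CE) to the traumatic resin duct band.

1958 CE

Total rings = 44 + 102 = 146.
146 − 98 = 48 rings lie beyond the traumatic resin duct band toward the bark edge.
Excluding 3 false rings: 48 − 3 = 45.
2003 − 45 = 1958 CE.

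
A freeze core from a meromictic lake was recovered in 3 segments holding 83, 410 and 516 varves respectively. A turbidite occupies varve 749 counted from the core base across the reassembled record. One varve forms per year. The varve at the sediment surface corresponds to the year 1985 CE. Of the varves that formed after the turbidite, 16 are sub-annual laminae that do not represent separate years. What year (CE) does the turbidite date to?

Total varves = 83 + 410 + 516 = 1009.
The turbidite sits at varve 749 from the core base, so 1009 − 749 = 260 varves formed after it.
Excluding 16 false varves: 260 − 16 = 244.
Counting back 244 years from 1985 CE places the turbidite in 1985 − 244 = 1741 CE.

1741 CE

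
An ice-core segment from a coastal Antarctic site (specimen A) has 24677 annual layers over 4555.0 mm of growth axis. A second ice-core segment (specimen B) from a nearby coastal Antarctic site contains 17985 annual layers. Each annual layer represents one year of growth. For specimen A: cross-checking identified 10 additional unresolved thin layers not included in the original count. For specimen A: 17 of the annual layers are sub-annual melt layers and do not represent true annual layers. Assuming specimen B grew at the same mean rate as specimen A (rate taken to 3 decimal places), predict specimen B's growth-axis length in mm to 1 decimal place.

3327.2 mm

Specimen A: true annual layer count = 24677 − 17 + 10 = 24670.
A: Mean rate = 4555.0 mm / 24670 years ≈ 0.185 mm/year.
Length of B = 0.185 × 17985 = 3327.2 mm.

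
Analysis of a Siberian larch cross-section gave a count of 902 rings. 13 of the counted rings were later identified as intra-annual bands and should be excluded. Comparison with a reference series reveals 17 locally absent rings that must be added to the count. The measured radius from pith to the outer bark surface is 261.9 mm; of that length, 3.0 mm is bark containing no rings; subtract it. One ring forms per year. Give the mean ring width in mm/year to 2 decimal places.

0.29 mm/year

Correcting the raw count gives 902 − 13 + 17 = 906 true rings.
The growth record spans 261.9 − 3.0 = 258.9 mm.
Extension rate ≈ 258.9 / 906 = 0.29 mm/year.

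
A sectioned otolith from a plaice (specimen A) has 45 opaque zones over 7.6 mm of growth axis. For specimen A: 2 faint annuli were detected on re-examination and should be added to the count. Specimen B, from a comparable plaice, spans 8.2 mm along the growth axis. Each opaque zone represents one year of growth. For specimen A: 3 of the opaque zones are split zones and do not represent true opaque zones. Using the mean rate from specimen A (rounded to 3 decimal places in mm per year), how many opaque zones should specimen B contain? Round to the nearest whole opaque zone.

47 opaque zones

Specimen A: true opaque zone count = 45 − 3 + 2 = 44.
A: 7.6 mm over 44 years gives 7.6 / 44 ≈ 0.173 mm/yr.
For B, 8.2 / 0.173 = 47.40 years ≈ 47 opaque zones.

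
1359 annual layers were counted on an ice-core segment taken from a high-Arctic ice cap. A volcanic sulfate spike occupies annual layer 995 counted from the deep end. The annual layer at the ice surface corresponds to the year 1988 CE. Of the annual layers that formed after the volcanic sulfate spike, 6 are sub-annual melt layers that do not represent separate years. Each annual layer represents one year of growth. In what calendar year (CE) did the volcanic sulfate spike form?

1630 CE

The volcanic sulfate spike sits at annual layer 995 from the deep end, so 1359 − 995 = 364 annual layers formed after it.
Removing the 6 false annual layers leaves 364 − 6 = 358 true annual layers beyond the volcanic sulfate spike.
1988 − 358 = 1630 CE.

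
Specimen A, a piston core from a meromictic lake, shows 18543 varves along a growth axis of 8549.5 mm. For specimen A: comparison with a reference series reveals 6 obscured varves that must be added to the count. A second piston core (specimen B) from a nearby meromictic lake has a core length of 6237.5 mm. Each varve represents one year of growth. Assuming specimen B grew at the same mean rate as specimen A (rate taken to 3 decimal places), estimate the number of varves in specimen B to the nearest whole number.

Specimen A: correcting the raw count gives 18543 + 6 = 18549 true varves.
A: Mean rate = 8549.5 mm / 18549 years ≈ 0.461 mm per year.
B spans 6237.5 / 0.461 = 13530.37 years ≈ 13530 varves.

13530 varves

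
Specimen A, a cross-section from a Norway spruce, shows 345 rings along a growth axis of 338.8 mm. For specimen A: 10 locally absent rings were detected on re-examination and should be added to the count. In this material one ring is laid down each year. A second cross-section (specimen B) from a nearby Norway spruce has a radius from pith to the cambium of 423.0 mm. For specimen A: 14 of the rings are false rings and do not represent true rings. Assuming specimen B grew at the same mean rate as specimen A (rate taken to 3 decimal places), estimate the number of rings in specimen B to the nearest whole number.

426 rings

Specimen A: true ring count = 345 − 14 + 10 = 341.
A: 338.8 mm over 341 years gives 338.8 / 341 ≈ 0.994 mm per year.
B spans 423.0 / 0.994 = 425.55 years ≈ 426 rings.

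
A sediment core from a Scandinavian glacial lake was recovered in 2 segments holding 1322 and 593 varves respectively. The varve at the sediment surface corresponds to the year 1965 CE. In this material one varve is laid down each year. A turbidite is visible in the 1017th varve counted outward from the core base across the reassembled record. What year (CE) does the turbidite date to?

1067 CE

Total varves = 1322 + 593 = 1915.
1915 − 1017 = 898 varves lie beyond the turbidite toward the sediment surface.
Counting back 898 years from 1965 CE places the turbidite in 1965 − 898 = 1067 CE.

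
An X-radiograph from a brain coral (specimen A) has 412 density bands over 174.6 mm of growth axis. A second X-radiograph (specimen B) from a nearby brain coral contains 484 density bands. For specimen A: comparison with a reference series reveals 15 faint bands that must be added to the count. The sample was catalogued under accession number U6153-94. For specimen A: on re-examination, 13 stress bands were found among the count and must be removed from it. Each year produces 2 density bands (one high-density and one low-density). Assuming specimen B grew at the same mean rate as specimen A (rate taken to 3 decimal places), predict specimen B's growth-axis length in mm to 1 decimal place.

Specimen A: true density band count = 412 − 13 + 15 = 414.
Specimen A: 414 density bands at 2 per year is 414 / 2 = 207 years.
A: Mean rate = 174.6 mm / 207 years ≈ 0.843 mm/yr.
Specimen B: 484 density bands at 2 per year is 484 / 2 = 242 years. Length of B = 0.843 × 242 = 204.0 mm.

204.0 mm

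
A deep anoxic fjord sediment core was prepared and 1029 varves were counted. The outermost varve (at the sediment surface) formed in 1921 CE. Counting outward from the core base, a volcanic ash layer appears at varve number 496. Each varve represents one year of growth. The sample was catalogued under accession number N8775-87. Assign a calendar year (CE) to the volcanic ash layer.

1388 CE

Between varve 496 and the sediment surface there are 1029 − 496 = 533 varves.
1921 − 533 = 1388 CE.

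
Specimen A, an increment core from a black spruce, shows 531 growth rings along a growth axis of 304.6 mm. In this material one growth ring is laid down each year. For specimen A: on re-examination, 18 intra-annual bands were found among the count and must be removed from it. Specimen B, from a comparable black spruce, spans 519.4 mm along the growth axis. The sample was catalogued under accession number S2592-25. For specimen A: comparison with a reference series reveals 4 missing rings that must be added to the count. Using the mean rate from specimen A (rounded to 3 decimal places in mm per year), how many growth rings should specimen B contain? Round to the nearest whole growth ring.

Specimen A: true growth ring count = 531 − 18 + 4 = 517.
A: Extension rate ≈ 304.6 / 517 = 0.589 mm per year.
B spans 519.4 / 0.589 = 881.83 years ≈ 882 growth rings.

882 growth rings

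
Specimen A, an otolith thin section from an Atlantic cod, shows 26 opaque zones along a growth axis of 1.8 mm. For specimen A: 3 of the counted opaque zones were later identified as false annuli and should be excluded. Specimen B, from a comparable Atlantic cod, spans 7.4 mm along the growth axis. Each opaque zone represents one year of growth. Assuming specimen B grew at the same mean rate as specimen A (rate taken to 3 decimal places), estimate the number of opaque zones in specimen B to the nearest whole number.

Specimen A: correcting the raw count gives 26 − 3 = 23 true opaque zones.
A: Mean rate = 1.8 mm / 23 years ≈ 0.078 mm per year.
B spans 7.4 / 0.078 = 94.87 years ≈ 95 opaque zones.

95 opaque zones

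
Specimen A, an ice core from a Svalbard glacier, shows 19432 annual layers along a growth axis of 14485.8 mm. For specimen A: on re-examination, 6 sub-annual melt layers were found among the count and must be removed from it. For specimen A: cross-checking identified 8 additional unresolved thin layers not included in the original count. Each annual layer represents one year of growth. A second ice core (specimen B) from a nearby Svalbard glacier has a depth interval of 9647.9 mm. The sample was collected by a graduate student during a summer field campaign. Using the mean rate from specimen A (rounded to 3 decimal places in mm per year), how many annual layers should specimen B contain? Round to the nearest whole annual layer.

Specimen A: correcting the raw count gives 19432 − 6 + 8 = 19434 true annual layers.
A: 14485.8 mm over 19434 years gives 14485.8 / 19434 ≈ 0.745 mm per year.
For B, 9647.9 / 0.745 = 12950.20 years ≈ 12950 annual layers.

12950 annual layers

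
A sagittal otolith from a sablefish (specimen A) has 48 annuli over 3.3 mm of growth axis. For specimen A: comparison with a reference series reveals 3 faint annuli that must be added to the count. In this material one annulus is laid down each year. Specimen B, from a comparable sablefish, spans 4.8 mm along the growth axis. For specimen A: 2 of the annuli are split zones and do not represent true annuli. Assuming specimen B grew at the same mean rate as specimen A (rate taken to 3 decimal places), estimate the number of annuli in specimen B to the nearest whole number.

72 annuli

Specimen A: true annulus count = 48 − 2 + 3 = 49.
A: Mean rate = 3.3 mm / 49 years ≈ 0.067 mm/year.
B spans 4.8 / 0.067 = 71.64 years ≈ 72 annuli.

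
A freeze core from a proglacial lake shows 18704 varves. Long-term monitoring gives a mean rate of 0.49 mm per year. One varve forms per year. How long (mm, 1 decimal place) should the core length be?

9165.0 mm

The record spans 18704 years at 0.49 mm per year.
Length ≈ 0.49 × 18704 = 9165.0 mm.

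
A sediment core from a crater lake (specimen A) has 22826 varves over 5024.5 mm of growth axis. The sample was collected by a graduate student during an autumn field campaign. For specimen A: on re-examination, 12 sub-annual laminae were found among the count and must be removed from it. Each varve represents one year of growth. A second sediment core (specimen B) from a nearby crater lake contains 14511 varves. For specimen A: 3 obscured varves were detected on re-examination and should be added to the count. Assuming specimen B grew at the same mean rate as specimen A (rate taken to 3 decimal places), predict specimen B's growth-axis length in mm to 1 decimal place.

3192.4 mm

Specimen A: correcting the raw count gives 22826 − 12 + 3 = 22817 true varves.
A: Extension rate ≈ 5024.5 / 22817 = 0.220 mm/yr.
Length of B = 0.220 × 14511 = 3192.4 mm.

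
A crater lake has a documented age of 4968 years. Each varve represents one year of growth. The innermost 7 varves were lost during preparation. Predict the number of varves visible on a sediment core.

4961 varves

At one varve per year, 4968 years correspond to 4968 varves.
4968 − 7 missed = 4961 varves expected in the prepared section.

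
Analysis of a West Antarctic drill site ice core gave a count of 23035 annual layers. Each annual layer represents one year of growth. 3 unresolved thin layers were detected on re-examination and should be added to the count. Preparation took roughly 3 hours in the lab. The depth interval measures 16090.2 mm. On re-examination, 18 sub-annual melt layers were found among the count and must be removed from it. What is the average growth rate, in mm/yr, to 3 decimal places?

Adjusted count: 23035 − 18 + 3 = 23020 annual layers.
16090.2 mm over 23020 years gives 16090.2 / 23020 ≈ 0.699 mm/yr.

0.699 mm/yr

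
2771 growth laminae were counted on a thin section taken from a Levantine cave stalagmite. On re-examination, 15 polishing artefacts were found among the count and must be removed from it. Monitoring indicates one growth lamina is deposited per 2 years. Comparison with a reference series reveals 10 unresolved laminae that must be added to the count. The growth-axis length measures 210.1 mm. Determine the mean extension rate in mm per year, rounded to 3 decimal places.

After corrections the count is 2771 − 15 + 10 = 2766 growth laminae.
Multiplying by 2 years per growth lamina: 2766 × 2 = 5532 years.
Mean rate = 210.1 mm / 5532 years ≈ 0.038 mm per year.

0.038 mm per year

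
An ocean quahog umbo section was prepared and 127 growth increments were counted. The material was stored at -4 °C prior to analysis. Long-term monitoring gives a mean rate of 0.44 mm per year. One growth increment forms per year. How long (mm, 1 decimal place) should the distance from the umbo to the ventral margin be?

55.9 mm

127 years of growth are recorded.
Predicted length = 0.44 mm/year × 127 years = 55.9 mm.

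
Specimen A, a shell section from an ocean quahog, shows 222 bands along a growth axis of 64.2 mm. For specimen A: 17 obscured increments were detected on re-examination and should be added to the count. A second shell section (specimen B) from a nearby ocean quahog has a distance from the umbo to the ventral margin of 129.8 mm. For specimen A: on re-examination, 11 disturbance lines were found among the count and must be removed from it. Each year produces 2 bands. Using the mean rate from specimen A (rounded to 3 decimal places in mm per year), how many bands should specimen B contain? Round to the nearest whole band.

461 bands

Specimen A: true band count = 222 − 11 + 17 = 228.
Specimen A: with 2 bands per year, 228 / 2 = 114 years.
A: 64.2 mm over 114 years gives 64.2 / 114 ≈ 0.563 mm per year.
Specimen B: 129.8 mm / 0.563 mm per year = 230.55 years; at 2 bands per year that is 230.55 × 2 ≈ 461 bands.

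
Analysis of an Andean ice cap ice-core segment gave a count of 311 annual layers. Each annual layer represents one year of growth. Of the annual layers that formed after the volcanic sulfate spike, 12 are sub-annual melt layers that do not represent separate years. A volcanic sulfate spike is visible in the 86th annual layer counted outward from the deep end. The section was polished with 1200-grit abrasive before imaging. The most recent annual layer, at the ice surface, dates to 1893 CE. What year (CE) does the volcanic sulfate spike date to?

1680 CE

311 − 86 = 225 annual layers lie beyond the volcanic sulfate spike toward the ice surface.
225 − 12 false = 213 true annual layers after the volcanic sulfate spike.
The annual layer at the ice surface is 1893 CE, so the volcanic sulfate spike dates to 1893 − 213 = 1680 CE.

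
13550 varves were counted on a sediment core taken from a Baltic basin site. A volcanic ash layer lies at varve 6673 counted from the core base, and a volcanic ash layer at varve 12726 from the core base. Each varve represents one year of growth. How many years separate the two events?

12726 − 6673 = 6053 varves lie between the two events.
One varve per year makes the interval 6053 years.

6053 yr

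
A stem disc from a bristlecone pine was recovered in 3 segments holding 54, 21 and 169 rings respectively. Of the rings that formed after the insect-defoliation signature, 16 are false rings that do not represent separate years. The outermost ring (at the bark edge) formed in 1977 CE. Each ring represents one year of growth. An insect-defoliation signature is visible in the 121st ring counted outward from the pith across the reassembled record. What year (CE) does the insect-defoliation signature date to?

1870 CE

Total rings = 54 + 21 + 169 = 244.
Between ring 121 and the bark edge there are 244 − 121 = 123 rings.
Removing the 16 false rings leaves 123 − 16 = 107 true rings beyond the insect-defoliation signature.
Counting back 107 years from 1977 CE places the insect-defoliation signature in 1977 − 107 = 1870 CE.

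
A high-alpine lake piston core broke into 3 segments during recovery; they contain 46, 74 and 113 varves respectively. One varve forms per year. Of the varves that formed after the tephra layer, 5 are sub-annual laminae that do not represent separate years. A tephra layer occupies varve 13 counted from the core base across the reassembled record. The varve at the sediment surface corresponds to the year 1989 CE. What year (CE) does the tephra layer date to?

Total varves = 46 + 74 + 113 = 233.
The tephra layer sits at varve 13 from the core base, so 233 − 13 = 220 varves formed after it.
Removing the 5 false varves leaves 220 − 5 = 215 true varves beyond the tephra layer.
1989 − 215 = 1774 CE.

1774 CE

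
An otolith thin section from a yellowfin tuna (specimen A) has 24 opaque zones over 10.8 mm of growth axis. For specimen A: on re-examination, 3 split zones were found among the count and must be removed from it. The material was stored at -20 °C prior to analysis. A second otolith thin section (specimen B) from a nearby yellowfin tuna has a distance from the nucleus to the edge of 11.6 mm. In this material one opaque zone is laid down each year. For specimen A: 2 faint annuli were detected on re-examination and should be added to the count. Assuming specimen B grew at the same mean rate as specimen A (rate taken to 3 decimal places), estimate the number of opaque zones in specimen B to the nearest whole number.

Specimen A: correcting the raw count gives 24 − 3 + 2 = 23 true opaque zones.
A: 10.8 mm over 23 years gives 10.8 / 23 ≈ 0.470 mm per year.
B spans 11.6 / 0.470 = 24.68 years ≈ 25 opaque zones.

25 opaque zones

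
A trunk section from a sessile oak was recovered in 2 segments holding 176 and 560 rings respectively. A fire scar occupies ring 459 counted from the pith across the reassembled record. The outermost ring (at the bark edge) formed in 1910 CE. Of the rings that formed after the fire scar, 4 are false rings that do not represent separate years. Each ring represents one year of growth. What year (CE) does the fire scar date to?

Total rings = 176 + 560 = 736.
Between ring 459 and the bark edge there are 736 − 459 = 277 rings.
277 − 4 false = 273 true rings after the fire scar.
The ring at the bark edge is 1910 CE, so the fire scar dates to 1910 − 273 = 1637 CE.

1637 CE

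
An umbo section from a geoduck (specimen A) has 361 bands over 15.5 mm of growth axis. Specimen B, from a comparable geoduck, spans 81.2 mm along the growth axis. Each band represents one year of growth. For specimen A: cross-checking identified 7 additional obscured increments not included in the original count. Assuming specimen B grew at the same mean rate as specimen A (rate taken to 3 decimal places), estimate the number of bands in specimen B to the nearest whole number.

1933 bands

Specimen A: adjusted count: 361 + 7 = 368 bands.
A: Mean rate = 15.5 mm / 368 years ≈ 0.042 mm/yr.
For B, 81.2 / 0.042 = 1933.33 years ≈ 1933 bands.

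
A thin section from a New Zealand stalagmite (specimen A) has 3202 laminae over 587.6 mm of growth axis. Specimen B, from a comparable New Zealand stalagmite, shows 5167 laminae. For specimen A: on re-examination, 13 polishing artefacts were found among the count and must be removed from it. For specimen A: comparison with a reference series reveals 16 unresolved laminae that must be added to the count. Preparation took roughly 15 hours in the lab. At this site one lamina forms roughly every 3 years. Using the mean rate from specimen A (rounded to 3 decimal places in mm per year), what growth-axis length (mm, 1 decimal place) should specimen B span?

945.6 mm

Specimen A: adjusted count: 3202 − 13 + 16 = 3205 laminae.
Specimen A: 3205 laminae at 3 years each span 3205 × 3 = 9615 years.
A: Extension rate ≈ 587.6 / 9615 = 0.061 mm/yr.
Specimen B: 5167 laminae at 3 years each span 5167 × 3 = 15501 years. For B, 0.061 mm/year × 15501 years = 945.6 mm.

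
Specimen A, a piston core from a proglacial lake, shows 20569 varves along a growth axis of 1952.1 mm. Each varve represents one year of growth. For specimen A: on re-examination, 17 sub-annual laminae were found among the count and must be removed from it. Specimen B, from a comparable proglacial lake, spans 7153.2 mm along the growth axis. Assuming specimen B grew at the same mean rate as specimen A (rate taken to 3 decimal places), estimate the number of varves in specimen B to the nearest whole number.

Specimen A: adjusted count: 20569 − 17 = 20552 varves.
A: Extension rate ≈ 1952.1 / 20552 = 0.095 mm/yr.
Specimen B: 7153.2 mm / 0.095 mm per year = 75296.84 years ≈ 75297 varves.

75297 varves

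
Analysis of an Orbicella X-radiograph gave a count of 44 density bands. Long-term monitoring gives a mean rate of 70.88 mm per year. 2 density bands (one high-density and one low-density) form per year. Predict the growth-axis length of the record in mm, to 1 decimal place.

With 2 density bands per year, 44 / 2 = 22 years.
Predicted length = 70.88 mm/year × 22 years = 1559.4 mm.

1559.4 mm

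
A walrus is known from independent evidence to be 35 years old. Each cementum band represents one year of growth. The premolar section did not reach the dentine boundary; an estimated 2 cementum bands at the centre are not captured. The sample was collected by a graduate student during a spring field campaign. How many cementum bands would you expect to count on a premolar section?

One cementum band per year gives 35 cementum bands over 35 years.
Subtracting the 2 cementum bands not captured gives 35 − 2 = 33 cementum bands in the record.

33 cementum bands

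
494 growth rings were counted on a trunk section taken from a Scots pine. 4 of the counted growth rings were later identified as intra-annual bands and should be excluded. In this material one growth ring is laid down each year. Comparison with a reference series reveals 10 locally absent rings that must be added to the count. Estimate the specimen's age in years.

500 years

Adjusted count: 494 − 4 + 10 = 500 growth rings.
With a one-to-one growth ring periodicity this is 500 years.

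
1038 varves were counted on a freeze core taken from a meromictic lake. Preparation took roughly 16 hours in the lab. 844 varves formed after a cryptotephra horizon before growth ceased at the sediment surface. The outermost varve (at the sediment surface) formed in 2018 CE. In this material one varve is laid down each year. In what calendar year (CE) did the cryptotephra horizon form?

844 varves post-date the cryptotephra horizon.
The varve at the sediment surface is 2018 CE, so the cryptotephra horizon dates to 2018 − 844 = 1174 CE.

1174 CE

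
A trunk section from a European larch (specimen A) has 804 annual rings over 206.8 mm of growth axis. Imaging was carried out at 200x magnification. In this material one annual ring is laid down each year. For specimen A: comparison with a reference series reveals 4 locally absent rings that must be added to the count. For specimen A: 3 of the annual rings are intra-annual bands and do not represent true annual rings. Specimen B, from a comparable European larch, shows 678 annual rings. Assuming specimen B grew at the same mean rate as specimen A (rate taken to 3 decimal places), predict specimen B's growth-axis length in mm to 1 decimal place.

Specimen A: correcting the raw count gives 804 − 3 + 4 = 805 true annual rings.
A: Extension rate ≈ 206.8 / 805 = 0.257 mm/yr.
Length of B = 0.257 × 678 = 174.2 mm.

174.2 mm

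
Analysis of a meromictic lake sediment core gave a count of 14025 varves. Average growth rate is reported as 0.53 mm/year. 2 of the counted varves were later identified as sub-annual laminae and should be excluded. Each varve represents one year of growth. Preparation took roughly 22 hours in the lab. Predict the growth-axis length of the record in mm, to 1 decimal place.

7432.2 mm

Correcting the raw count gives 14025 − 2 = 14023 true varves.
14023 years at 0.53 mm/year gives 0.53 × 14023 = 7432.2 mm.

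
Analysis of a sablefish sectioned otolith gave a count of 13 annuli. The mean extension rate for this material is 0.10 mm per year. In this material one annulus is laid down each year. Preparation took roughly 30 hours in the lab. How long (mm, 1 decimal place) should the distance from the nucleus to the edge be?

13 years of growth are recorded.
Length ≈ 0.10 × 13 = 1.3 mm.

1.3 mm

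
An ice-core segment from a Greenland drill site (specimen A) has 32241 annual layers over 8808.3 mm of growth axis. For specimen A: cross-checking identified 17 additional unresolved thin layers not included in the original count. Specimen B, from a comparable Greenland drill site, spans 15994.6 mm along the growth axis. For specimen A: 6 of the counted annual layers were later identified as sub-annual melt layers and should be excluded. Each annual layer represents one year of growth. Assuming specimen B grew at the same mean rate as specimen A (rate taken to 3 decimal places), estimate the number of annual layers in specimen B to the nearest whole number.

Specimen A: after corrections the count is 32241 − 6 + 17 = 32252 annual layers.
A: 8808.3 mm over 32252 years gives 8808.3 / 32252 ≈ 0.273 mm/yr.
Specimen B: 15994.6 mm / 0.273 mm per year = 58588.28 years ≈ 58588 annual layers.

58588 annual layers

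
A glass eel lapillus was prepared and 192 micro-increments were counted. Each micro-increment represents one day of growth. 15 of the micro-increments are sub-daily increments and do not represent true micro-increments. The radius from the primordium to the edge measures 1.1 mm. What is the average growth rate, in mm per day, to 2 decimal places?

0.01 mm per day

Correcting the raw count gives 192 − 15 = 177 true micro-increments.
Extension rate ≈ 1.1 / 177 = 0.01 mm per day.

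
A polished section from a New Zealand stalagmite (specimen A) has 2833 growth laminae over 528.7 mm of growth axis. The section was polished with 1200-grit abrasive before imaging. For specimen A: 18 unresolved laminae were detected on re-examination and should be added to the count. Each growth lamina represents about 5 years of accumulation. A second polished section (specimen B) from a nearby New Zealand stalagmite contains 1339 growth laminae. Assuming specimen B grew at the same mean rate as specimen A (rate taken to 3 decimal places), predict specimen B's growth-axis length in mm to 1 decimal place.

Specimen A: true growth lamina count = 2833 + 18 = 2851.
Specimen A: 2851 growth laminae at 5 years each span 2851 × 5 = 14255 years.
A: 528.7 mm over 14255 years gives 528.7 / 14255 ≈ 0.037 mm/yr.
Specimen B: at 5 years per growth lamina, 1339 × 5 = 6695 years. B's length ≈ 0.037 × 6695 = 247.7 mm.

247.7 mm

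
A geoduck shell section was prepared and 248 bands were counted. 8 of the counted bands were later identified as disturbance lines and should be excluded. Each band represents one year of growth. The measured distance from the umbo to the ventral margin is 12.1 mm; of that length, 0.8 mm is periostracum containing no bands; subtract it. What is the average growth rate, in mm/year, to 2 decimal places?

Adjusted count: 248 − 8 = 240 bands.
Removing the 0.8 mm offcut leaves 12.1 − 0.8 = 11.3 mm.
Mean rate = 11.3 mm / 240 years ≈ 0.05 mm/year.

0.05 mm/year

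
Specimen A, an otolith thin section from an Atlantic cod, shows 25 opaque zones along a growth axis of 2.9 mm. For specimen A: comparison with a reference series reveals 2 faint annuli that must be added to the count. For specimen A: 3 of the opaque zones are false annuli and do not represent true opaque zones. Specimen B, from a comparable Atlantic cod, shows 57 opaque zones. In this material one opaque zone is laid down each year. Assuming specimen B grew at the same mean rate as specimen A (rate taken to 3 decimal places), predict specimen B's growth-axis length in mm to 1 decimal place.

6.9 mm

Specimen A: adjusted count: 25 − 3 + 2 = 24 opaque zones.
A: Mean rate = 2.9 mm / 24 years ≈ 0.121 mm/year.
B's length ≈ 0.121 × 57 = 6.9 mm.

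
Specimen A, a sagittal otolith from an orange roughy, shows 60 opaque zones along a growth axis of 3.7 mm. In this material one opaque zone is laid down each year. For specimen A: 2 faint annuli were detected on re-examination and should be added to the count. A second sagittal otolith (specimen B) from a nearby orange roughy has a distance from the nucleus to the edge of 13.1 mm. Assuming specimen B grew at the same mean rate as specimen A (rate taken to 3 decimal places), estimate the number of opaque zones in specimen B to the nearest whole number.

218 opaque zones

Specimen A: adjusted count: 60 + 2 = 62 opaque zones.
A: Mean rate = 3.7 mm / 62 years ≈ 0.060 mm/year.
B spans 13.1 / 0.060 = 218.33 years ≈ 218 opaque zones.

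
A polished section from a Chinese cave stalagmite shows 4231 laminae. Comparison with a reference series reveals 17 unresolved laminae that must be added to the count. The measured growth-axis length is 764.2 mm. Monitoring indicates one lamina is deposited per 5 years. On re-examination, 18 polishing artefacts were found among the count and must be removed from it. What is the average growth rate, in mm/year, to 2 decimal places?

0.04 mm/year

After corrections the count is 4231 − 18 + 17 = 4230 laminae.
4230 laminae at 5 years each span 4230 × 5 = 21150 years.
Extension rate ≈ 764.2 / 21150 = 0.04 mm/year.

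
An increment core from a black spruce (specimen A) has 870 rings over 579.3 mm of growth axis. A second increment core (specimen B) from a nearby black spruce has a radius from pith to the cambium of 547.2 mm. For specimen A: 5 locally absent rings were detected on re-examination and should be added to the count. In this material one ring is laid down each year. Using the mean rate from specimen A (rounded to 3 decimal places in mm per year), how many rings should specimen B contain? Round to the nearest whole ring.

827 rings

Specimen A: adjusted count: 870 + 5 = 875 rings.
A: Mean rate = 579.3 mm / 875 years ≈ 0.662 mm per year.
Specimen B: 547.2 mm / 0.662 mm per year = 826.59 years ≈ 827 rings.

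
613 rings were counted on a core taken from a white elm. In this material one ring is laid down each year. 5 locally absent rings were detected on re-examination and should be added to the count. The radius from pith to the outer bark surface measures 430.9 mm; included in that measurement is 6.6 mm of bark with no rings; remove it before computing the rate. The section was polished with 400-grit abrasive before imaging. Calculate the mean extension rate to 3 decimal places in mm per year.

0.687 mm per year

True ring count = 613 + 5 = 618.
The growth record spans 430.9 − 6.6 = 424.3 mm.
Mean rate = 424.3 mm / 618 years ≈ 0.687 mm per year.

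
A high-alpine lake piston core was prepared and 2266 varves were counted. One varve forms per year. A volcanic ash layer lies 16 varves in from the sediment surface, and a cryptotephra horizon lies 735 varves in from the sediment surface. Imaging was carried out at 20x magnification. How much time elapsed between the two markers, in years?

719 years

735 − 16 = 719 varves lie between the two events.
That is 719 years at one varve per year.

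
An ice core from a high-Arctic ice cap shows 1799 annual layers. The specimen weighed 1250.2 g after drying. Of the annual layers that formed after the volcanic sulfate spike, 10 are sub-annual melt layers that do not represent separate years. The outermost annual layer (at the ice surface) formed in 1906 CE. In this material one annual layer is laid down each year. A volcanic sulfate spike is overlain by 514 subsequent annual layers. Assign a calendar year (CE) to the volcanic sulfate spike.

514 annual layers formed after the volcanic sulfate spike.
Excluding 10 false annual layers: 514 − 10 = 504.
1906 − 504 = 1402 CE.

1402 CE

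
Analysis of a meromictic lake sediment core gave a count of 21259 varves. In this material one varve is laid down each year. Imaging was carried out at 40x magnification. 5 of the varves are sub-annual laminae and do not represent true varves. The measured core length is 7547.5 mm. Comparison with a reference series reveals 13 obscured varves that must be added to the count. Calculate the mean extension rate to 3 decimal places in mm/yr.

0.355 mm/yr

After corrections the count is 21259 − 5 + 13 = 21267 varves.
Extension rate ≈ 7547.5 / 21267 = 0.355 mm/yr.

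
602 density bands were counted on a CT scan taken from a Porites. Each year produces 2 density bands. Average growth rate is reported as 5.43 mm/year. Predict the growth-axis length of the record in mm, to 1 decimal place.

1634.4 mm

With 2 density bands per year, 602 / 2 = 301 years.
Predicted length = 5.43 mm/year × 301 years = 1634.4 mm.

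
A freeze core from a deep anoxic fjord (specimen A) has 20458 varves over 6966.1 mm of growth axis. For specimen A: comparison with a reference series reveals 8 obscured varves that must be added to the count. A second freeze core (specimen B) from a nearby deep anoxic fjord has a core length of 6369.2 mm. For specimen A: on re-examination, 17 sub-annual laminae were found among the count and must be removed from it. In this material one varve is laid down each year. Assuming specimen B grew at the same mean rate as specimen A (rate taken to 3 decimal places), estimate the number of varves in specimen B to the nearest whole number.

18678 varves

Specimen A: true varve count = 20458 − 17 + 8 = 20449.
A: 6966.1 mm over 20449 years gives 6966.1 / 20449 ≈ 0.341 mm per year.
B spans 6369.2 / 0.341 = 18678.01 years ≈ 18678 varves.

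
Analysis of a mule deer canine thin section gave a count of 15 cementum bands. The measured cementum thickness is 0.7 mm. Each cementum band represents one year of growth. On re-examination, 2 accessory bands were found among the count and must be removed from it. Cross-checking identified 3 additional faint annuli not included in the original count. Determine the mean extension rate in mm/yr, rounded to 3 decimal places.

0.044 mm/yr

Adjusted count: 15 − 2 + 3 = 16 cementum bands.
0.7 mm over 16 years gives 0.7 / 16 ≈ 0.044 mm/yr.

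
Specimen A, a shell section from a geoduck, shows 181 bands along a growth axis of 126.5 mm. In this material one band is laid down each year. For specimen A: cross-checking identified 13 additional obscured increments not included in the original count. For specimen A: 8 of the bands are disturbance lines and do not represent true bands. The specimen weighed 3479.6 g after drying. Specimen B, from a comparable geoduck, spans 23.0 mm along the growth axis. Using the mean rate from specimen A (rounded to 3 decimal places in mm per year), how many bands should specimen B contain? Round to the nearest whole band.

Specimen A: correcting the raw count gives 181 − 8 + 13 = 186 true bands.
A: Extension rate ≈ 126.5 / 186 = 0.680 mm per year.
Specimen B: 23.0 mm / 0.680 mm per year = 33.82 years ≈ 34 bands.

34 bands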